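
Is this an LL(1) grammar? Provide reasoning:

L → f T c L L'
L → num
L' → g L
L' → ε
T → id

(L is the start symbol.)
Relevant sets:
  FOLLOW(L') = { $, 'g' }

For L:
  PREDICT(L → f T c L L') = { 'f' }
  PREDICT(L → num) = { 'num' }
For L':
  PREDICT(L' → g L) = { 'g' }
  PREDICT(L' → ε) = { $, 'g' }
T has a single production, so nothing to check there.

Conflict found: Predict set conflict for L': { 'g' }
The grammar is NOT LL(1).

Answer: No. Predict set conflict for L': { 'g' }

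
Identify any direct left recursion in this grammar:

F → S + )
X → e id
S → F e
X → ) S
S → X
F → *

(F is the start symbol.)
No direct left recursion

Direct left recursion occurs when N → N α for some non-terminal N (the right-hand side begins with the left-hand side itself).

F → S + ): starts with S
X → e id: starts with e
S → F e: starts with F
X → ) S: starts with ')'
S → X: starts with X
F → *: starts with '*'

No direct left recursion found.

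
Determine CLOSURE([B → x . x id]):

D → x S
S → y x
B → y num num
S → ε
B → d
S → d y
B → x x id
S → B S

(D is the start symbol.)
To compute CLOSURE, for each item [A → α.Bβ] where B is a non-terminal, add [B → .γ] for all productions B → γ; repeat for the newly added items until nothing changes.

Start with: [B → x . x id]
The dot precedes the terminal x, so nothing is added.

CLOSURE = { [B → x . x id] }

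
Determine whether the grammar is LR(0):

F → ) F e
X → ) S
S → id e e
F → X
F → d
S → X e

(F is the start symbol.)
No. Shift-reduce conflict between [F → X .] and [S → X . e]

Augment with F' → F and build the canonical LR(0) collection (I0 = CLOSURE({[F' → . F]}), then GOTO on every symbol after a dot until no new states appear). It has 13 states:
  I0: { [F → . ) F e], [F → . X], [F → . d], [F' → . F], [X → . ) S] }  — shift
  I1: { [F → ) . F e], [F → . ) F e], [F → . X], [F → . d], [S → . X e], [S → . id e e], [X → ) . S], [X → . ) S] }  — shift
  I2: { [F' → F .] }  — accept
  I3: { [F → X .] }  — reduce
  I4: { [F → d .] }  — reduce
  I5: { [F → ) F . e] }  — shift
  I6: { [X → ) S .] }  — reduce
  I7: { [F → X .], [S → X . e] }  — shift, reduce
  I8: { [S → id . e e] }  — shift
  I9: { [S → id e . e] }  — shift
  I10: { [S → id e e .] }  — reduce
  I11: { [S → X e .] }  — reduce
  I12: { [F → ) F e .] }  — reduce

Conflict in state I7:
  Shift-reduce conflict between [F → X .] and [S → X . e]
So the grammar is NOT LR(0).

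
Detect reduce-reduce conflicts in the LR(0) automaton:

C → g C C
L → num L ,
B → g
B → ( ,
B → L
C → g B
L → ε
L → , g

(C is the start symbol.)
Yes — I8: [B → g .] vs [L → .]

A reduce-reduce conflict occurs when an LR(0) state has two complete items [A → α .] and [B → β .] — both call for a reduction, and with no lookahead the parser cannot choose between them.

Augment with C' → C and build the canonical LR(0) collection (I0 = CLOSURE({[C' → . C]}), then GOTO on every symbol after a dot until no new states appear). It has 15 states:
  I0: { [C → . g B], [C → . g C C], [C' → . C] }  — shift
  I1: { [C' → C .] }  — accept
  I2: { [B → . ( ,], [B → . L], [B → . g], [C → . g B], [C → . g C C], [C → g . B], [C → g . C C], [L → . , g], [L → . num L ,], [L → .] }  — shift, reduce
  I3: { [B → ( . ,] }  — shift
  I4: { [L → , . g] }  — shift
  I5: { [C → g B .] }  — reduce
  I6: { [C → . g B], [C → . g C C], [C → g C . C] }  — shift
  I7: { [B → L .] }  — reduce
  I8: { [B → . ( ,], [B → . L], [B → . g], [B → g .], [C → . g B], [C → . g C C], [C → g . B], [C → g . C C], [L → . , g], [L → . num L ,], [L → .] }  — shift, 2 reduces
  I9: { [L → . , g], [L → . num L ,], [L → .], [L → num . L ,] }  — shift, reduce
  I10: { [L → num L . ,] }  — shift
  I11: { [L → num L , .] }  — reduce
  I12: { [C → g C C .] }  — reduce
  I13: { [L → , g .] }  — reduce
  I14: { [B → ( , .] }  — reduce

I8 contains complete items [B → g .], [L → .] — reduce-reduce conflict.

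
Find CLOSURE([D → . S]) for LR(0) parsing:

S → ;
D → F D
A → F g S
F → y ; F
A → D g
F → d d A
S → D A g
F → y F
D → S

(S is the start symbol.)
{ [D → . F D], [D → . S], [F → . d d A], [F → . y ; F], [F → . y F], [S → . ;], [S → . D A g] }

To compute CLOSURE, for each item [A → α.Bβ] where B is a non-terminal, add [B → .γ] for all productions B → γ; repeat for the newly added items until nothing changes.

Start with: [D → . S]
  [D → . S] has the dot before S: add [S → . ;], [S → . D A g]
  [S → . D A g] has the dot before D: add [D → . F D]
  [D → . F D] has the dot before F: add [F → . y ; F], [F → . d d A], [F → . y F]
No further items can be added.

CLOSURE = { [D → . F D], [D → . S], [F → . d d A], [F → . y ; F], [F → . y F], [S → . ;], [S → . D A g] }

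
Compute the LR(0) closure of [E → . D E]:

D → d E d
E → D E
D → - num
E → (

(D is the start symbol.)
{ [D → . - num], [D → . d E d], [E → . D E] }

To compute CLOSURE, for each item [A → α.Bβ] where B is a non-terminal, add [B → .γ] for all productions B → γ; repeat for the newly added items until nothing changes.

Start with: [E → . D E]
  [E → . D E] has the dot before D: add [D → . d E d], [D → . - num]
No further items can be added.

CLOSURE = { [D → . - num], [D → . d E d], [E → . D E] }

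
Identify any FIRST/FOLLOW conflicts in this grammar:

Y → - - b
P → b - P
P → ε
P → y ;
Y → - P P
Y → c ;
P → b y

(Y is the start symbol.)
Yes. P → b '-' P with FOLLOW(P) on { 'b' }; P → y ';' with FOLLOW(P) on { 'y' }; P → b y with FOLLOW(P) on { 'b' }

Nullable non-terminals: P.

P: nullable alternative(s) P → ε; FOLLOW(P) = { $, 'b', 'y' }
  P → b - P: FIRST \ {ε} = { 'b' } — overlaps FOLLOW(P) on { 'b' }: CONFLICT
  P → ε: FIRST \ {ε} = { } — this is the only nullable alternative, skip
  P → y ;: FIRST \ {ε} = { 'y' } — overlaps FOLLOW(P) on { 'y' }: CONFLICT
  P → b y: FIRST \ {ε} = { 'b' } — overlaps FOLLOW(P) on { 'b' }: CONFLICT

Y has no nullable alternative, so no FIRST/FOLLOW check is needed there.

So the grammar has 3 FIRST/FOLLOW conflicts (marked CONFLICT above).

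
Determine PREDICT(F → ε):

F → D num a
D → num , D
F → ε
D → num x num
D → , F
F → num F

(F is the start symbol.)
PREDICT(F → ε) = (FIRST(RHS) \ {ε}) ∪ (FOLLOW(F) if ε ∈ FIRST(RHS), i.e. RHS ⇒* ε)
The right-hand side is ε (FIRST(ε) = { ε }), so the predict set is FOLLOW(F) = { $, 'num' }
PREDICT(F → ε) = { $, 'num' }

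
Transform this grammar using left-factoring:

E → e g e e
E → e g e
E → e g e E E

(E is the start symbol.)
E → e g e E'
E' → e
E' → ε
E' → E E

Left-factoring transforms A → αβ₁ | αβ₂ into A → αA' and A' → β₁ | β₂
(α is the longest common prefix among the alternatives). Repeat until
no nonterminal has two alternatives with a common prefix.

Round 1: E has alternatives sharing prefix 'e g e'. Introduce E': E → e g e E'
  Add: E' → e
  Add: E' → ε
  Add: E' → E E

No remaining common prefixes — done.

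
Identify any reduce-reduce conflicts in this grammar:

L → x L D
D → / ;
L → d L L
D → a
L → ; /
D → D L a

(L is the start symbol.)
Augment with L' → L and build the canonical LR(0) collection (I0 = CLOSURE({[L' → . L]}), then GOTO on every symbol after a dot until no new states appear). It has 15 states:
  I0: { [L → . ; /], [L → . d L L], [L → . x L D], [L' → . L] }  — shift
  I1: { [L → ; . /] }  — shift
  I2: { [L' → L .] }  — accept
  I3: { [L → . ; /], [L → . d L L], [L → . x L D], [L → d . L L] }  — shift
  I4: { [L → . ; /], [L → . d L L], [L → . x L D], [L → x . L D] }  — shift
  I5: { [D → . / ;], [D → . D L a], [D → . a], [L → x L . D] }  — shift
  I6: { [D → / . ;] }  — shift
  I7: { [D → D . L a], [L → . ; /], [L → . d L L], [L → . x L D], [L → x L D .] }  — shift, reduce
  I8: { [D → a .] }  — reduce
  I9: { [D → D L . a] }  — shift
  I10: { [D → D L a .] }  — reduce
  I11: { [D → / ; .] }  — reduce
  I12: { [L → . ; /], [L → . d L L], [L → . x L D], [L → d L . L] }  — shift
  I13: { [L → d L L .] }  — reduce
  I14: { [L → ; / .] }  — reduce

No state contains more than one complete item.

Answer: No reduce-reduce conflicts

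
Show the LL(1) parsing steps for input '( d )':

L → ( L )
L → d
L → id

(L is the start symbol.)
LL(1) parsing maintains a stack (initially the start symbol over $) and the input. At each step: if the stack top is a terminal, match it against the current input token; if it is a non-terminal N, replace it with the RHS of M[N, lookahead] (the unique production whose predict set contains the lookahead).

Stack is shown with the top on the left.

Stack    Input    Action
------------------------
L $      ( d ) $  output L → ( L )
( L ) $  ( d ) $  match '('
L ) $    d ) $    output L → d
d ) $    d ) $    match 'd'
) $      ) $      match ')'
$        $        accept

The string is accepted.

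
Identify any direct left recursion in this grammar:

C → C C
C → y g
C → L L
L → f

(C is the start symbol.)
Yes, C is left-recursive

Direct left recursion occurs when N → N α for some non-terminal N (the right-hand side begins with the left-hand side itself).

C → C C: LEFT RECURSIVE (starts with C)
C → y g: starts with y
C → L L: starts with L
L → f: starts with f

The grammar has direct left recursion on: C.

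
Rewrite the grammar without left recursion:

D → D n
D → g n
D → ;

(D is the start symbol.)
D is directly left-recursive. The standard transformation for
  A → A α₁ | ... | A α_m | β₁ | ... | β_n
is
  A  → β₁ A' | ... | β_n A'
  A' → α₁ A' | ... | α_m A' | ε

D → g n becomes D → g n D'
D → ; becomes D → ; D'
D → D n becomes D' → n D'
Add D' → ε

Resulting grammar:
D → g n D'
D → ; D'
D' → n D'
D' → ε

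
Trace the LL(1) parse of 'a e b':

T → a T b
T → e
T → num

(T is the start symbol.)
LL(1) parsing maintains a stack (initially the start symbol over $) and the input. At each step: if the stack top is a terminal, match it against the current input token; if it is a non-terminal N, replace it with the RHS of M[N, lookahead] (the unique production whose predict set contains the lookahead).

Stack is shown with the top on the left.

Stack    Input    Action
------------------------
T $      a e b $  output T → a T b
a T b $  a e b $  match 'a'
T b $    e b $    output T → e
e b $    e b $    match 'e'
b $      b $      match 'b'
$        $        accept

The string is accepted.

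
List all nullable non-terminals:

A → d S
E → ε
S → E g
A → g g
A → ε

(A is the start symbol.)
ε-productions: E → ε, A → ε
So E, A are immediately nullable.
No further non-terminal can be added: every production for the remaining non-terminals contains a terminal or a non-nullable non-terminal.
Nullable = { 'A', 'E' }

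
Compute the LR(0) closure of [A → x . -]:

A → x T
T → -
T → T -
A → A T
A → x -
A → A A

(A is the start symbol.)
To compute CLOSURE, for each item [A → α.Bβ] where B is a non-terminal, add [B → .γ] for all productions B → γ; repeat for the newly added items until nothing changes.

Start with: [A → x . -]
The dot precedes the terminal '-', so nothing is added.

CLOSURE = { [A → x . -] }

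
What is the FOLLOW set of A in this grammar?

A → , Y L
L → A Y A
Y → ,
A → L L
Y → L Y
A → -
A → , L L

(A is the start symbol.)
To compute FOLLOW(A), find every occurrence of A on a right-hand side N → α A β: add FIRST(β) \ {ε}, and if β is empty or nullable also add FOLLOW(N). Iterate to a fixed point.

A is the start symbol, so $ ∈ FOLLOW(A).
In L → A Y A: A is followed by Y A, add FIRST(Y A) \ {ε} = { ',', '-' }
In L → A Y A: A is at the end, add FOLLOW(L)

The FOLLOW sets referred to above (computed the same way, to a fixed point):
  FOLLOW(L) = { $, ',', '-' }

Taking the union: FOLLOW(A) = { $, ',', '-' }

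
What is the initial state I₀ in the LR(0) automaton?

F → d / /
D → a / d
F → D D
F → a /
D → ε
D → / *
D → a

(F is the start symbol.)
First, augment the grammar with F' → F
I₀ = CLOSURE({ [F' → . F] }):
  [F' → . F] has the dot before F: add [F → . d / /], [F → . D D], [F → . a /]
  [F → . D D] has the dot before D: add [D → . a / d], [D → .], [D → . / *], [D → . a]
No further items can be added.

I₀ = { [D → . / *], [D → . a / d], [D → . a], [D → .], [F → . D D], [F → . a /], [F → . d / /], [F' → . F] }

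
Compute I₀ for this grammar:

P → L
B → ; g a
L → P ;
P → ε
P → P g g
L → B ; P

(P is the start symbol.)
{ [B → . ; g a], [L → . B ; P], [L → . P ;], [P → . L], [P → . P g g], [P → .], [P' → . P] }

First, augment the grammar with P' → P
I₀ = CLOSURE({ [P' → . P] }):
  [P' → . P] has the dot before P: add [P → . L], [P → .], [P → . P g g]
  [P → . L] has the dot before L: add [L → . P ;], [L → . B ; P]
  [L → . B ; P] has the dot before B: add [B → . ; g a]
No further items can be added.

I₀ = { [B → . ; g a], [L → . B ; P], [L → . P ;], [P → . L], [P → . P g g], [P → .], [P' → . P] }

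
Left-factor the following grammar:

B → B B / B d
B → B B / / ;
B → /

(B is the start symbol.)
B → B B / B'
B' → B d
B' → / ;
B → /

Left-factoring transforms A → αβ₁ | αβ₂ into A → αA' and A' → β₁ | β₂
(α is the longest common prefix among the alternatives). Repeat until
no nonterminal has two alternatives with a common prefix.

Round 1: B has alternatives sharing prefix 'B B /'. Introduce B': B → B B / B'
  Add: B' → B d
  Add: B' → / ;

No remaining common prefixes — done.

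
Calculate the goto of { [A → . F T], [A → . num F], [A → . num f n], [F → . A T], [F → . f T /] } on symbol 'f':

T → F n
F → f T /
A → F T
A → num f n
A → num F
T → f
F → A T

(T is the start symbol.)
GOTO(I, 'f') = CLOSURE({ [A → αX.β] : [A → α.Xβ] ∈ I, X = 'f' })

Items with dot before 'f', with the dot advanced:
  [F → . f T /] → [F → f . T /]
Closure of the advanced items:
  [F → f . T /] has the dot before T: add [T → . F n], [T → . f]
  [T → . F n] has the dot before F: add [F → . f T /], [F → . A T]
  [F → . A T] has the dot before A: add [A → . F T], [A → . num f n], [A → . num F]

GOTO = { [A → . F T], [A → . num F], [A → . num f n], [F → . A T], [F → . f T /], [F → f . T /], [T → . F n], [T → . f] }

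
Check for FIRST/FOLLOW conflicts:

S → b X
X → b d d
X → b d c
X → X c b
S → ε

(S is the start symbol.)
No FIRST/FOLLOW conflicts.

A FIRST/FOLLOW conflict occurs when a non-terminal N has a nullable alternative N → β (β ⇒* ε) and another alternative N → α with FIRST(α) ∩ FOLLOW(N) ≠ ∅: on such a lookahead the parser cannot decide between expanding α and letting N vanish via β.

Nullable non-terminals: S.

S: nullable alternative(s) S → ε; FOLLOW(S) = { $ }
  S → b X: FIRST \ {ε} = { 'b' } — disjoint from FOLLOW(S)
  S → ε: FIRST \ {ε} = { } — this is the only nullable alternative, skip

X has no nullable alternative, so no FIRST/FOLLOW check is needed there.

No FIRST/FOLLOW conflicts found.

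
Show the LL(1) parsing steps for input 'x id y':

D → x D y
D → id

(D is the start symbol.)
Stack is shown with the top on the left.

Stack    Input     Action
-------------------------
D $      x id y $  output D → x D y
x D y $  x id y $  match 'x'
D y $    id y $    output D → id
id y $   id y $    match 'id'
y $      y $       match 'y'
$        $         accept

The string is accepted.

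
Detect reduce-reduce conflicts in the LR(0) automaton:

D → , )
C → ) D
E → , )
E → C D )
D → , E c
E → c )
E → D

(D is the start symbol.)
Yes — I13: [D → , ) .] vs [E → , ) .]

A reduce-reduce conflict occurs when an LR(0) state has two complete items [A → α .] and [B → β .] — both call for a reduction, and with no lookahead the parser cannot choose between them.

Augment with D' → D and build the canonical LR(0) collection (I0 = CLOSURE({[D' → . D]}), then GOTO on every symbol after a dot until no new states appear). It has 15 states:
  I0: { [D → . , )], [D → . , E c], [D' → . D] }  — shift
  I1: { [C → . ) D], [D → , . )], [D → , . E c], [D → . , )], [D → . , E c], [E → . , )], [E → . C D )], [E → . D], [E → . c )] }  — shift
  I2: { [D' → D .] }  — accept
  I3: { [C → ) . D], [D → , ) .], [D → . , )], [D → . , E c] }  — shift, reduce
  I4: { [C → . ) D], [D → , . )], [D → , . E c], [D → . , )], [D → . , E c], [E → , . )], [E → . , )], [E → . C D )], [E → . D], [E → . c )] }  — shift
  I5: { [D → . , )], [D → . , E c], [E → C . D )] }  — shift
  I6: { [E → D .] }  — reduce
  I7: { [D → , E . c] }  — shift
  I8: { [E → c . )] }  — shift
  I9: { [E → c ) .] }  — reduce
  I10: { [D → , E c .] }  — reduce
  I11: { [E → C D . )] }  — shift
  I12: { [E → C D ) .] }  — reduce
  I13: { [C → ) . D], [D → , ) .], [D → . , )], [D → . , E c], [E → , ) .] }  — shift, 2 reduces
  I14: { [C → ) D .] }  — reduce

I13 contains complete items [D → , ) .], [E → , ) .] — reduce-reduce conflict.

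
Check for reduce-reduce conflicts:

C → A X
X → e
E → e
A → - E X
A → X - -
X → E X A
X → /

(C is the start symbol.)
Yes — I7: [E → e .] vs [X → e .]

A reduce-reduce conflict occurs when an LR(0) state has two complete items [A → α .] and [B → β .] — both call for a reduction, and with no lookahead the parser cannot choose between them.

Augment with C' → C and build the canonical LR(0) collection (I0 = CLOSURE({[C' → . C]}), then GOTO on every symbol after a dot until no new states appear). It has 16 states:
  I0: { [A → . - E X], [A → . X - -], [C → . A X], [C' → . C], [E → . e], [X → . /], [X → . E X A], [X → . e] }  — shift
  I1: { [A → - . E X], [E → . e] }  — shift
  I2: { [X → / .] }  — reduce
  I3: { [C → A . X], [E → . e], [X → . /], [X → . E X A], [X → . e] }  — shift
  I4: { [C' → C .] }  — accept
  I5: { [E → . e], [X → . /], [X → . E X A], [X → . e], [X → E . X A] }  — shift
  I6: { [A → X . - -] }  — shift
  I7: { [E → e .], [X → e .] }  — 2 reduces
  I8: { [A → X - . -] }  — shift
  I9: { [A → X - - .] }  — reduce
  I10: { [A → . - E X], [A → . X - -], [E → . e], [X → . /], [X → . E X A], [X → . e], [X → E X . A] }  — shift
  I11: { [X → E X A .] }  — reduce
  I12: { [C → A X .] }  — reduce
  I13: { [A → - E . X], [E → . e], [X → . /], [X → . E X A], [X → . e] }  — shift
  I14: { [E → e .] }  — reduce
  I15: { [A → - E X .] }  — reduce

I7 contains complete items [E → e .], [X → e .] — reduce-reduce conflict.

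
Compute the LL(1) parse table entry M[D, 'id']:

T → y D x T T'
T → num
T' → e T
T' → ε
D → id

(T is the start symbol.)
To find M[D, 'id'], we find productions for D where 'id' is in the predict set (PREDICT(N → α) = (FIRST(α) \ {ε}) ∪ (FOLLOW(N) if α ⇒* ε)).

D → id: PREDICT = { 'id' }
  'id' is in predict set, so this production goes in M[D, 'id']

M[D, 'id'] = D → id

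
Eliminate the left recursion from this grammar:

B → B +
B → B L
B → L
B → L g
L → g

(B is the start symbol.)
B → L B'
B → L g B'
B' → + B'
B' → L B'
B' → ε
L → g

B is directly left-recursive. The standard transformation for
  A → A α₁ | ... | A α_m | β₁ | ... | β_n
is
  A  → β₁ A' | ... | β_n A'
  A' → α₁ A' | ... | α_m A' | ε

B → L becomes B → L B'
B → L g becomes B → L g B'
B → B + becomes B' → + B'
B → B L becomes B' → L B'
Add B' → ε

Productions for other non-terminals are unchanged:
  L → g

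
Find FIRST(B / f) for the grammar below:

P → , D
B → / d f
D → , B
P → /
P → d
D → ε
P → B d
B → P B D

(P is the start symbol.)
FIRST sets of the non-terminals involved (from the grammar, by fixed-point iteration):
  FIRST(B) = { ',', '/', 'd' }

To compute FIRST(B / f), process the symbols left to right:
Symbol B is a non-terminal. Add FIRST(B) \ {ε} = { ',', '/', 'd' }
B is not nullable (ε ∉ FIRST(B)), so stop here.
FIRST(B / f) = { ',', '/', 'd' }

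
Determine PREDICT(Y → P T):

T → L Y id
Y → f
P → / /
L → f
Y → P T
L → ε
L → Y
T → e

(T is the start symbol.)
PREDICT(Y → P T) = (FIRST(RHS) \ {ε}) ∪ (FOLLOW(Y) if ε ∈ FIRST(RHS), i.e. RHS ⇒* ε)
FIRST(P) = { '/' }
FIRST(P T) = { '/' }
ε ∉ FIRST(P T), so FOLLOW(Y) is not added.
PREDICT(Y → P T) = { '/' }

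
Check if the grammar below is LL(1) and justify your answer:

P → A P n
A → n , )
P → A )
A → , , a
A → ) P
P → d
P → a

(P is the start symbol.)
A grammar is LL(1) if for each non-terminal N with multiple productions, the predict sets of those productions are pairwise disjoint, where PREDICT(N → α) = (FIRST(α) \ {ε}) ∪ (FOLLOW(N) if α ⇒* ε).

Relevant sets:
  FIRST(A) = { ')', ',', 'n' }

For P:
  PREDICT(P → A P n) = { ')', ',', 'n' }
  PREDICT(P → A ')') = { ')', ',', 'n' }
  PREDICT(P → d) = { 'd' }
  PREDICT(P → a) = { 'a' }
For A:
  PREDICT(A → n ',' ')') = { 'n' }
  PREDICT(A → ',' ',' a) = { ',' }
  PREDICT(A → ')' P) = { ')' }

Conflict found: Predict set conflict for P: { ')', ',', 'n' }
The grammar is NOT LL(1).

Answer: No. Predict set conflict for P: { ')', ',', 'n' }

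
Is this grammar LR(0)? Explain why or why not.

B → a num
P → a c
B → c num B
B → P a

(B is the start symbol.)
A grammar is LR(0) if no state in the canonical LR(0) collection has:
  - both a shift item (dot before a terminal) and a complete item (shift-reduce conflict), or
  - two or more complete items (reduce-reduce conflict; the accept item [B' → B .] counts as a complete item here).

Augment with B' → B and build the canonical LR(0) collection (I0 = CLOSURE({[B' → . B]}), then GOTO on every symbol after a dot until no new states appear). It has 10 states:
  I0: { [B → . P a], [B → . a num], [B → . c num B], [B' → . B], [P → . a c] }  — shift
  I1: { [B' → B .] }  — accept
  I2: { [B → P . a] }  — shift
  I3: { [B → a . num], [P → a . c] }  — shift
  I4: { [B → c . num B] }  — shift
  I5: { [B → . P a], [B → . a num], [B → . c num B], [B → c num . B], [P → . a c] }  — shift
  I6: { [B → c num B .] }  — reduce
  I7: { [P → a c .] }  — reduce
  I8: { [B → a num .] }  — reduce
  I9: { [B → P a .] }  — reduce

Every state is either a pure shift/goto state or contains exactly one complete item and nothing to shift — no conflicts. The grammar is LR(0).

Answer: Yes, the grammar is LR(0)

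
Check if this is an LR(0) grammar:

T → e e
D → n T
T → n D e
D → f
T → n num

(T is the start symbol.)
Augment with T' → T and build the canonical LR(0) collection (I0 = CLOSURE({[T' → . T]}), then GOTO on every symbol after a dot until no new states appear). It has 11 states:
  I0: { [T → . e e], [T → . n D e], [T → . n num], [T' → . T] }  — shift
  I1: { [T' → T .] }  — accept
  I2: { [T → e . e] }  — shift
  I3: { [D → . f], [D → . n T], [T → n . D e], [T → n . num] }  — shift
  I4: { [T → n D . e] }  — shift
  I5: { [D → f .] }  — reduce
  I6: { [D → n . T], [T → . e e], [T → . n D e], [T → . n num] }  — shift
  I7: { [T → n num .] }  — reduce
  I8: { [D → n T .] }  — reduce
  I9: { [T → n D e .] }  — reduce
  I10: { [T → e e .] }  — reduce

Every state is either a pure shift/goto state or contains exactly one complete item and nothing to shift — no conflicts. The grammar is LR(0).

Answer: Yes, the grammar is LR(0)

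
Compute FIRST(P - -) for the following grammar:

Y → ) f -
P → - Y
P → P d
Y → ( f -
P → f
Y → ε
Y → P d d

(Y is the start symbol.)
FIRST sets of the non-terminals involved (from the grammar, by fixed-point iteration):
  FIRST(P) = { '-', 'f' }

To compute FIRST(P - -), process the symbols left to right:
Symbol P is a non-terminal. Add FIRST(P) \ {ε} = { '-', 'f' }
P is not nullable (ε ∉ FIRST(P)), so stop here.
FIRST(P - -) = { '-', 'f' }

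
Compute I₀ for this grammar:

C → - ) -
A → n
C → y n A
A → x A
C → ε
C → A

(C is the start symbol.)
{ [A → . n], [A → . x A], [C → . - ) -], [C → . A], [C → . y n A], [C → .], [C' → . C] }

First, augment the grammar with C' → C
I₀ = CLOSURE({ [C' → . C] }):
  [C' → . C] has the dot before C: add [C → . - ) -], [C → . y n A], [C → .], [C → . A]
  [C → . A] has the dot before A: add [A → . n], [A → . x A]
No further items can be added.

I₀ = { [A → . n], [A → . x A], [C → . - ) -], [C → . A], [C → . y n A], [C → .], [C' → . C] }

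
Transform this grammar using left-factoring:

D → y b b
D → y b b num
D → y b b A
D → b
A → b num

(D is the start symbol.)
Left-factoring transforms A → αβ₁ | αβ₂ into A → αA' and A' → β₁ | β₂
(α is the longest common prefix among the alternatives). Repeat until
no nonterminal has two alternatives with a common prefix.

Round 1: D has alternatives sharing prefix 'y b b'. Introduce D': D → y b b D'
  Add: D' → ε
  Add: D' → num
  Add: D' → A

No remaining common prefixes — done.

Resulting grammar:
D → y b b D'
D' → ε
D' → num
D' → A
D → b
A → b num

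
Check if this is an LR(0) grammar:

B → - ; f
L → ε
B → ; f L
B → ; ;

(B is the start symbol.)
Yes, the grammar is LR(0)

Augment with B' → B and build the canonical LR(0) collection (I0 = CLOSURE({[B' → . B]}), then GOTO on every symbol after a dot until no new states appear). It has 9 states:
  I0: { [B → . - ; f], [B → . ; ;], [B → . ; f L], [B' → . B] }  — shift
  I1: { [B → - . ; f] }  — shift
  I2: { [B → ; . ;], [B → ; . f L] }  — shift
  I3: { [B' → B .] }  — accept
  I4: { [B → ; ; .] }  — reduce
  I5: { [B → ; f . L], [L → .] }  — reduce
  I6: { [B → ; f L .] }  — reduce
  I7: { [B → - ; . f] }  — shift
  I8: { [B → - ; f .] }  — reduce

Every state is either a pure shift/goto state or contains exactly one complete item and nothing to shift — no conflicts. The grammar is LR(0).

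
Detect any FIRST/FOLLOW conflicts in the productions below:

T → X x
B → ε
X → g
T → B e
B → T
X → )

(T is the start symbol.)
A FIRST/FOLLOW conflict occurs when a non-terminal N has a nullable alternative N → β (β ⇒* ε) and another alternative N → α with FIRST(α) ∩ FOLLOW(N) ≠ ∅: on such a lookahead the parser cannot decide between expanding α and letting N vanish via β.

Nullable non-terminals: B.
FIRST sets used below: FIRST(T) = { ')', 'e', 'g' }

B: nullable alternative(s) B → ε; FOLLOW(B) = { 'e' }
  B → ε: FIRST \ {ε} = { } — this is the only nullable alternative, skip
  B → T: FIRST \ {ε} = { ')', 'e', 'g' } — overlaps FOLLOW(B) on { 'e' }: CONFLICT

T, X have no nullable alternative, so no FIRST/FOLLOW check is needed there.

So the grammar has 1 FIRST/FOLLOW conflict (marked CONFLICT above).

Answer: Yes. B → T with FOLLOW(B) on { 'e' }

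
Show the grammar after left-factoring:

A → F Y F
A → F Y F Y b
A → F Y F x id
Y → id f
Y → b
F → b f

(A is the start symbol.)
A → F Y F A'
A' → ε
A' → Y b
A' → x id
Y → id f
Y → b
F → b f

Left-factoring transforms A → αβ₁ | αβ₂ into A → αA' and A' → β₁ | β₂
(α is the longest common prefix among the alternatives). Repeat until
no nonterminal has two alternatives with a common prefix.

Round 1: A has alternatives sharing prefix 'F Y F'. Introduce A': A → F Y F A'
  Add: A' → ε
  Add: A' → Y b
  Add: A' → x id

No remaining common prefixes — done.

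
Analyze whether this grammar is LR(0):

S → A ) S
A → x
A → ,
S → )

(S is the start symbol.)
Yes, the grammar is LR(0)

A grammar is LR(0) if no state in the canonical LR(0) collection has:
  - both a shift item (dot before a terminal) and a complete item (shift-reduce conflict), or
  - two or more complete items (reduce-reduce conflict; the accept item [S' → S .] counts as a complete item here).

Augment with S' → S and build the canonical LR(0) collection (I0 = CLOSURE({[S' → . S]}), then GOTO on every symbol after a dot until no new states appear). It has 8 states:
  I0: { [A → . ,], [A → . x], [S → . )], [S → . A ) S], [S' → . S] }  — shift
  I1: { [S → ) .] }  — reduce
  I2: { [A → , .] }  — reduce
  I3: { [S → A . ) S] }  — shift
  I4: { [S' → S .] }  — accept
  I5: { [A → x .] }  — reduce
  I6: { [A → . ,], [A → . x], [S → . )], [S → . A ) S], [S → A ) . S] }  — shift
  I7: { [S → A ) S .] }  — reduce

Every state is either a pure shift/goto state or contains exactly one complete item and nothing to shift — no conflicts. The grammar is LR(0).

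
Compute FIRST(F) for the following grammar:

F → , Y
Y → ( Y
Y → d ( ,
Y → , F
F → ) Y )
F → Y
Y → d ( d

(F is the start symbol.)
To compute FIRST(F), examine every production with F on the left-hand side, reading each right-hand side left to right until a non-nullable symbol is reached.

FIRST sets of the other non-terminals involved (by the same procedure, iterated to a fixed point):
  FIRST(Y) = { '(', ',', 'd' }

From F → , Y:
  - ',' is a terminal: add ',' and stop
From F → ) Y ):
  - ')' is a terminal: add ')' and stop
From F → Y:
  - Y is a non-terminal: add FIRST(Y) \ {ε} = { '(', ',', 'd' }
    Y is not nullable, so stop

Collecting: FIRST(F) = { '(', ')', ',', 'd' }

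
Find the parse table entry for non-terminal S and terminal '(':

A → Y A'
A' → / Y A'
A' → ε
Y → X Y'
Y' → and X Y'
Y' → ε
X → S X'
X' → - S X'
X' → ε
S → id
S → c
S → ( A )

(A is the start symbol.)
To find M[S, '('], we find productions for S where '(' is in the predict set (PREDICT(N → α) = (FIRST(α) \ {ε}) ∪ (FOLLOW(N) if α ⇒* ε)).

S → id: PREDICT = { 'id' }
S → c: PREDICT = { 'c' }
S → ( A ): PREDICT = { '(' }
  '(' is in predict set, so this production goes in M[S, '(']

M[S, '('] = S → ( A )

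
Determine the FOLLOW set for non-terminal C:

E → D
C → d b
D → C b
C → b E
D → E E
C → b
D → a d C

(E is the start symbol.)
In D → C b: C is followed by b, add FIRST(b) \ {ε} = { 'b' }
In D → a d C: C is at the end, add FOLLOW(D)

The FOLLOW sets referred to above (computed the same way, to a fixed point):
  FOLLOW(D) = { $, 'a', 'b', 'd' }

Taking the union: FOLLOW(C) = { $, 'a', 'b', 'd' }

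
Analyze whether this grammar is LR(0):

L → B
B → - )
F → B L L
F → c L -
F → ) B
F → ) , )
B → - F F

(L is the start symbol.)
No. Shift-reduce conflict between [B → - ) .] and [B → . - )]

Augment with L' → L and build the canonical LR(0) collection (I0 = CLOSURE({[L' → . L]}), then GOTO on every symbol after a dot until no new states appear). It has 17 states:
  I0: { [B → . - )], [B → . - F F], [L → . B], [L' → . L] }  — shift
  I1: { [B → - . )], [B → - . F F], [B → . - )], [B → . - F F], [F → . ) , )], [F → . ) B], [F → . B L L], [F → . c L -] }  — shift
  I2: { [L → B .] }  — reduce
  I3: { [L' → L .] }  — accept
  I4: { [B → - ) .], [B → . - )], [B → . - F F], [F → ) . , )], [F → ) . B] }  — shift, reduce
  I5: { [B → . - )], [B → . - F F], [F → B . L L], [L → . B] }  — shift
  I6: { [B → - F . F], [B → . - )], [B → . - F F], [F → . ) , )], [F → . ) B], [F → . B L L], [F → . c L -] }  — shift
  I7: { [B → . - )], [B → . - F F], [F → c . L -], [L → . B] }  — shift
  I8: { [F → c L . -] }  — shift
  I9: { [F → c L - .] }  — reduce
  I10: { [B → . - )], [B → . - F F], [F → ) . , )], [F → ) . B] }  — shift
  I11: { [B → - F F .] }  — reduce
  I12: { [F → ) , . )] }  — shift
  I13: { [F → ) B .] }  — reduce
  I14: { [F → ) , ) .] }  — reduce
  I15: { [B → . - )], [B → . - F F], [F → B L . L], [L → . B] }  — shift
  I16: { [F → B L L .] }  — reduce

Conflict in state I4:
  Shift-reduce conflict between [B → - ) .] and [B → . - )]
So the grammar is NOT LR(0).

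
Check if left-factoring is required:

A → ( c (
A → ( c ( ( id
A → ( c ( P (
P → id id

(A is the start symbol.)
Left-factoring is needed when two productions for the same non-terminal
share a common prefix on the right-hand side.

Productions for A:
  A → ( c (
  A → ( c ( ( id
  A → ( c ( P (

Found common prefix '( c (' in productions for A

Answer: Yes, A has productions with common prefix '( c ('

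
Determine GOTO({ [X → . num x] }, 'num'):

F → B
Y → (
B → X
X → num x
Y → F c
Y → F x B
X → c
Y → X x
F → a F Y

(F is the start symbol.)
GOTO(I, 'num') = CLOSURE({ [A → αX.β] : [A → α.Xβ] ∈ I, X = 'num' })

Items with dot before 'num', with the dot advanced:
  [X → . num x] → [X → num . x]
Closure adds nothing (no advanced item has the dot before a non-terminal).

GOTO = { [X → num . x] }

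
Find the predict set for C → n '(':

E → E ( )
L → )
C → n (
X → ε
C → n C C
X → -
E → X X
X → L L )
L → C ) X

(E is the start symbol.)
PREDICT(C → n '(') = (FIRST(RHS) \ {ε}) ∪ (FOLLOW(C) if ε ∈ FIRST(RHS), i.e. RHS ⇒* ε)
FIRST(n '(') = { 'n' }
ε ∉ FIRST(n '('), so FOLLOW(C) is not added.
PREDICT(C → n '(') = { 'n' }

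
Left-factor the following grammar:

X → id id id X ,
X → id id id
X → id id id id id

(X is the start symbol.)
Left-factoring transforms A → αβ₁ | αβ₂ into A → αA' and A' → β₁ | β₂
(α is the longest common prefix among the alternatives). Repeat until
no nonterminal has two alternatives with a common prefix.

Round 1: X has alternatives sharing prefix 'id id id'. Introduce X': X → id id id X'
  Add: X' → X ,
  Add: X' → ε
  Add: X' → id id

No remaining common prefixes — done.

Resulting grammar:
X → id id id X'
X' → X ,
X' → ε
X' → id id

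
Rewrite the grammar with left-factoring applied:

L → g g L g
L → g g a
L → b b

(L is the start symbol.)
Left-factoring transforms A → αβ₁ | αβ₂ into A → αA' and A' → β₁ | β₂
(α is the longest common prefix among the alternatives). Repeat until
no nonterminal has two alternatives with a common prefix.

Round 1: L has alternatives sharing prefix 'g g'. Introduce L': L → g g L'
  Add: L' → L g
  Add: L' → a

No remaining common prefixes — done.

Resulting grammar:
L → g g L'
L' → L g
L' → a
L → b b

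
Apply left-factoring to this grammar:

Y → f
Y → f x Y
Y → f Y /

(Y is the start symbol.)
Y → f Y'
Y' → ε
Y' → x Y
Y' → Y /

Left-factoring transforms A → αβ₁ | αβ₂ into A → αA' and A' → β₁ | β₂
(α is the longest common prefix among the alternatives). Repeat until
no nonterminal has two alternatives with a common prefix.

Round 1: Y has alternatives sharing prefix 'f'. Introduce Y': Y → f Y'
  Add: Y' → ε
  Add: Y' → x Y
  Add: Y' → Y /

No remaining common prefixes — done.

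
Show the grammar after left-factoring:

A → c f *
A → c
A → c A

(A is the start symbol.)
A → c A'
A' → f *
A' → ε
A' → A

Left-factoring transforms A → αβ₁ | αβ₂ into A → αA' and A' → β₁ | β₂
(α is the longest common prefix among the alternatives). Repeat until
no nonterminal has two alternatives with a common prefix.

Round 1: A has alternatives sharing prefix 'c'. Introduce A': A → c A'
  Add: A' → f *
  Add: A' → ε
  Add: A' → A

No remaining common prefixes — done.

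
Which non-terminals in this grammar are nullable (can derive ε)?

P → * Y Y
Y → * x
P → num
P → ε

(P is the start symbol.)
{ 'P' }

ε-productions: P → ε
So P is immediately nullable.
No further non-terminal can be added: every production for the remaining non-terminals contains a terminal or a non-nullable non-terminal.
Nullable = { 'P' }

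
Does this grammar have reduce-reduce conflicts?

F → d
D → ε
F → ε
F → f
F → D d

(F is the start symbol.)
Augment with F' → F and build the canonical LR(0) collection (I0 = CLOSURE({[F' → . F]}), then GOTO on every symbol after a dot until no new states appear). It has 6 states:
  I0: { [D → .], [F → . D d], [F → . d], [F → . f], [F → .], [F' → . F] }  — shift, 2 reduces
  I1: { [F → D . d] }  — shift
  I2: { [F' → F .] }  — accept
  I3: { [F → d .] }  — reduce
  I4: { [F → f .] }  — reduce
  I5: { [F → D d .] }  — reduce

I0 contains complete items [D → .], [F → .] — reduce-reduce conflict.

Answer: Yes — I0: [D → .] vs [F → .]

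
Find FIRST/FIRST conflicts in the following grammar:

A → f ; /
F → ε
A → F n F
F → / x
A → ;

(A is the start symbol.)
A FIRST/FIRST conflict occurs when two productions N → α and N → β for the same non-terminal have FIRST(α) ∩ FIRST(β) ≠ ∅ (with ε ∈ FIRST of a nullable right-hand side, so two nullable alternatives also conflict).

FIRST sets of the non-terminals at (or reachable through a nullable prefix from) the front of some alternative:
  FIRST(F) = { '/', ε }

Productions for A:
  A → f ; /: FIRST = { 'f' }
  A → F n F: FIRST = { '/', 'n' }
  A → ;: FIRST = { ';' }
Productions for F:
  F → ε: FIRST = { ε }
  F → / x: FIRST = { '/' }

All alternatives of each non-terminal have pairwise disjoint FIRST sets.

Answer: No FIRST/FIRST conflicts.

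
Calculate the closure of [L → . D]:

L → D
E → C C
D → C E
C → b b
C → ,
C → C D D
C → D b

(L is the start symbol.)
{ [C → . ,], [C → . C D D], [C → . D b], [C → . b b], [D → . C E], [L → . D] }

To compute CLOSURE, for each item [A → α.Bβ] where B is a non-terminal, add [B → .γ] for all productions B → γ; repeat for the newly added items until nothing changes.

Start with: [L → . D]
  [L → . D] has the dot before D: add [D → . C E]
  [D → . C E] has the dot before C: add [C → . b b], [C → . ,], [C → . C D D], [C → . D b]
No further items can be added.

CLOSURE = { [C → . ,], [C → . C D D], [C → . D b], [C → . b b], [D → . C E], [L → . D] }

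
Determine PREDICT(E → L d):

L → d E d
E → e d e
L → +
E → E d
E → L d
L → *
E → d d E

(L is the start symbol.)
{ '*', '+', 'd' }

PREDICT(E → L d) = (FIRST(RHS) \ {ε}) ∪ (FOLLOW(E) if ε ∈ FIRST(RHS), i.e. RHS ⇒* ε)
FIRST(L) = { '*', '+', 'd' }
FIRST(L d) = { '*', '+', 'd' }
ε ∉ FIRST(L d), so FOLLOW(E) is not added.
PREDICT(E → L d) = { '*', '+', 'd' }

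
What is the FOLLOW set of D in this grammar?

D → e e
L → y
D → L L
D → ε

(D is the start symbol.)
To compute FOLLOW(D), find every occurrence of D on a right-hand side N → α D β: add FIRST(β) \ {ε}, and if β is empty or nullable also add FOLLOW(N). Iterate to a fixed point.

D is the start symbol, so $ ∈ FOLLOW(D).
D does not occur on any right-hand side.

Taking the union: FOLLOW(D) = { $ }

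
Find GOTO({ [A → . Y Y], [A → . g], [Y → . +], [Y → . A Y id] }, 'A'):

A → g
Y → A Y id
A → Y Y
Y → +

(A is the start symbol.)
GOTO(I, 'A') = CLOSURE({ [A → αX.β] : [A → α.Xβ] ∈ I, X = 'A' })

Items with dot before 'A', with the dot advanced:
  [Y → . A Y id] → [Y → A . Y id]
Closure of the advanced items:
  [Y → A . Y id] has the dot before Y: add [Y → . A Y id], [Y → . +]
  [Y → . A Y id] has the dot before A: add [A → . g], [A → . Y Y]

GOTO = { [A → . Y Y], [A → . g], [Y → . +], [Y → . A Y id], [Y → A . Y id] }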